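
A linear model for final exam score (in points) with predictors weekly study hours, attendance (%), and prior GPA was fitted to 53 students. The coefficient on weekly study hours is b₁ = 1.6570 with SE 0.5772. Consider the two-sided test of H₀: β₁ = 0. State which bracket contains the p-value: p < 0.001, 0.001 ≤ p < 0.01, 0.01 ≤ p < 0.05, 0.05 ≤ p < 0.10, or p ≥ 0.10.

0.001 ≤ p < 0.01

t = 1.6570 / 0.5772 = 2.871.
df = n − k − 1 = 53 − 3 − 1 = 49.
Two-sided p = 2·P(T_{49} > |t|) ≈ 0.0060.
So 0.001 ≤ p < 0.01.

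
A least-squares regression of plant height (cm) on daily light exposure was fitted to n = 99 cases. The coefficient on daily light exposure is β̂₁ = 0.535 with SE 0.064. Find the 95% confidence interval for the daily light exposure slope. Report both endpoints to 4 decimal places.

df = n − 2 = 99 − 2 = 97.
t* = t_{0.025, 97} = 1.984723.
Margin = t* × SE = 1.984723 × 0.064 = 0.127022.
CI: 0.535 ± 0.127022 → (0.4080, 0.6620).
With 95% confidence, each one-unit increase in daily light exposure is associated with a change of between 0.4080 and 0.6620 cm in plant height.

(0.4080, 0.6620)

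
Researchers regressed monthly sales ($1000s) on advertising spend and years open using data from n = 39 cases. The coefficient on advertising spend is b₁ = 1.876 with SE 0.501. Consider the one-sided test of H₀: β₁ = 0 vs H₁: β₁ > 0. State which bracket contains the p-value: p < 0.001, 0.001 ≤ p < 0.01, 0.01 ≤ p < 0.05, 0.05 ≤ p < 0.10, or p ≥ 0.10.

t = 1.876 / 0.501 = 3.745.
df = n − k − 1 = 39 − 2 − 1 = 36.
One-sided p = P(T_{36} > t) ≈ 0.0003.
So p < 0.001.

p < 0.001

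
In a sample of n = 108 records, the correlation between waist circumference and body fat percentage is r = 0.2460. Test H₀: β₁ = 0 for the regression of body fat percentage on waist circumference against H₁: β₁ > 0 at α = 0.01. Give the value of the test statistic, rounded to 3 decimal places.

t = 2.613

t = r·√(n − 2)/√(1 − r²) = 0.2460·√106/√0.939484 = 2.613.
df = n − 2 = 106.
One-sided p ≈ 0.0051, which is < 0.01, so reject H₀.
There is evidence of a linear association between waist circumference and body fat percentage.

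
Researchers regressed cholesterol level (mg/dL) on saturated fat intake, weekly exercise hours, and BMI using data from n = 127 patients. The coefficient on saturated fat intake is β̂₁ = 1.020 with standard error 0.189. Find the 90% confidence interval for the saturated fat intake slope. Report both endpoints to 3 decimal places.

df = n − k − 1 = 127 − 3 − 1 = 123.
t* = t_{0.05, 123} = 1.657336.
Margin = t* × SE = 1.657336 × 0.189 = 0.31324.
CI: 1.020 ± 0.31324 → (0.707, 1.333).
With 90% confidence, each one-unit increase in saturated fat intake is associated with a change of between 0.707 and 1.333 mg/dL in cholesterol level, holding the other predictors fixed.

(0.707, 1.333)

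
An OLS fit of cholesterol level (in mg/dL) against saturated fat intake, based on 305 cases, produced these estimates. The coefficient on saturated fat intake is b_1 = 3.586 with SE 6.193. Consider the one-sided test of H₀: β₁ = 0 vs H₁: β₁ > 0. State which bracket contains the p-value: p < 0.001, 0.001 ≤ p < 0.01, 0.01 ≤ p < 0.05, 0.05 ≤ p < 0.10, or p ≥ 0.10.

t = 3.586 / 6.193 = 0.579.
df = n − 2 = 305 − 2 = 303.
One-sided p = P(T_{303} > t) ≈ 0.2815.
So p ≥ 0.10.

p ≥ 0.10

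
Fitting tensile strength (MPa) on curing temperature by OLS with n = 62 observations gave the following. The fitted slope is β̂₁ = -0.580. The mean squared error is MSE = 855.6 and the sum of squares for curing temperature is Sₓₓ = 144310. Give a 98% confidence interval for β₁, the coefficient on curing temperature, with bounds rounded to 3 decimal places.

(-0.764, -0.396)

SE(β̂₁) = √(MSE/Sₓₓ) = √(855.6/144310) = 0.0769994.
df = n − 2 = 60.
t* = t_{0.01, 60} = 2.390119.
Margin = t* × SE = 2.390119 × 0.0769994 = 0.18404.
CI: -0.580 ± 0.18404 → (-0.764, -0.396).
With 98% confidence, each one-unit increase in curing temperature is associated with a change of between -0.764 and -0.396 MPa in tensile strength.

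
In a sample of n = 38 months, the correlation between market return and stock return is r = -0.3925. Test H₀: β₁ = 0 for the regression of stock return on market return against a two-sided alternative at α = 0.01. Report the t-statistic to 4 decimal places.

t = r·√(n − 2)/√(1 − r²) = -0.3925·√36/√0.845944 = -2.5605.
df = n − 2 = 36.
Two-sided p ≈ 0.0148, which is ≥ 0.01, so fail to reject H₀.
The data do not give significant evidence of a linear association between market return and stock return.

t = -2.5605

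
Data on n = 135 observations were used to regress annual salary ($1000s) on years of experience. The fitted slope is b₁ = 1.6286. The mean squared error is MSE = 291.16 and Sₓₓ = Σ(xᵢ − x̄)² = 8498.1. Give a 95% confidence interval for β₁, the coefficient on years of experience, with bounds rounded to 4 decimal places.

(1.2625, 1.9947)

SE(b₁) = √(MSE/Sₓₓ) = √(291.16/8498.1) = 0.185099.
df = n − 2 = 133.
t* = t_{0.025, 133} = 1.977961.
Margin = t* × SE = 1.977961 × 0.185099 = 0.366119.
CI: 1.6286 ± 0.366119 → (1.2625, 1.9947).
With 95% confidence, each one-unit increase in years of experience is associated with a change of between 1.2625 and 1.9947 $1000s in annual salary.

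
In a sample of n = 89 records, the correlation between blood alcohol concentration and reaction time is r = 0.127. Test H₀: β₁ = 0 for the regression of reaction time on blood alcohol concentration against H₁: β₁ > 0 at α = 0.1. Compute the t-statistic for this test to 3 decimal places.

t = r·√(n − 2)/√(1 − r²) = 0.127·√87/√0.983871 = 1.194.
df = n − 2 = 87.
One-sided p ≈ 0.1178, which is ≥ 0.1, so fail to reject H₀.
The data do not give significant evidence of a linear association between blood alcohol concentration and reaction time.

t = 1.194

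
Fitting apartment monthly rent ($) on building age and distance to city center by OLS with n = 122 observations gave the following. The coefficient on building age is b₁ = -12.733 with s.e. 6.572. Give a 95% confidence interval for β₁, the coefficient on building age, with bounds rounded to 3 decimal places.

df = n − k − 1 = 122 − 2 − 1 = 119.
t* = t_{0.025, 119} = 1.9801.
Margin = t* × SE = 1.9801 × 6.572 = 13.01322.
CI: -12.733 ± 13.01322 → (-25.746, 0.280).
With 95% confidence, each one-unit increase in building age is associated with a change of between -25.746 and 0.280 $ in apartment monthly rent, holding the other predictors fixed.

(-25.746, 0.280)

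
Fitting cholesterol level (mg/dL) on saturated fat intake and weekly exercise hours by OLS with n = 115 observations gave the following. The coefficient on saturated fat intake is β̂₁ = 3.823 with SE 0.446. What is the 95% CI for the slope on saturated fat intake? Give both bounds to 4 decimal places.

(2.9393, 4.7067)

df = n − k − 1 = 115 − 2 − 1 = 112.
t* = t_{0.025, 112} = 1.981372.
Margin = t* × SE = 1.981372 × 0.446 = 0.883692.
CI: 3.823 ± 0.883692 → (2.9393, 4.7067).
With 95% confidence, each one-unit increase in saturated fat intake is associated with a change of between 2.9393 and 4.7067 mg/dL in cholesterol level, holding the other predictors fixed.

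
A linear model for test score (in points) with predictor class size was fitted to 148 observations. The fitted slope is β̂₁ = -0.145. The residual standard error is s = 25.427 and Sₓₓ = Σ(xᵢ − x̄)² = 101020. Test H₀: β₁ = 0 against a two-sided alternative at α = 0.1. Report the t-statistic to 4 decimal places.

SE(β̂₁) = s/√Sₓₓ = 25.427/√101020 = 0.0800003.
t = -0.145 / 0.0800003 = -1.8125.
df = n − 2 = 146.
Two-sided p ≈ 0.0720, which is < 0.1, so reject H₀.
There is evidence that class size is associated with test score.

t = -1.8125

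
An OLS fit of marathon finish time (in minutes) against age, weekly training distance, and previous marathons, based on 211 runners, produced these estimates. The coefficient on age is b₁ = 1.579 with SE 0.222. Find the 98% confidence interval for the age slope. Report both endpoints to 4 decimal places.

(1.0585, 2.0995)

df = n − k − 1 = 211 − 3 − 1 = 207.
t* = t_{0.01, 207} = 2.344497.
Margin = t* × SE = 2.344497 × 0.222 = 0.520478.
CI: 1.579 ± 0.520478 → (1.0585, 2.0995).
With 98% confidence, each one-unit increase in age is associated with a change of between 1.0585 and 2.0995 minutes in marathon finish time, holding the other predictors fixed.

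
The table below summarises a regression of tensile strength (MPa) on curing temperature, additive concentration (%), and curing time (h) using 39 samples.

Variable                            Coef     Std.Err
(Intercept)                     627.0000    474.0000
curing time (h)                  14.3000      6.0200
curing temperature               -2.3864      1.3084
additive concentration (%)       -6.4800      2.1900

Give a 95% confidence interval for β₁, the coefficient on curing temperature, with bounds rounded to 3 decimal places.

Read off: b = -2.3864, SE = 1.3084 for curing temperature.
df = n − k − 1 = 39 − 3 − 1 = 35.
t* = t_{0.025, 35} = 2.030108.
Margin = t* × SE = 2.030108 × 1.3084 = 2.65619.
CI: -2.3864 ± 2.65619 → (-5.043, 0.270).

(-5.043, 0.270)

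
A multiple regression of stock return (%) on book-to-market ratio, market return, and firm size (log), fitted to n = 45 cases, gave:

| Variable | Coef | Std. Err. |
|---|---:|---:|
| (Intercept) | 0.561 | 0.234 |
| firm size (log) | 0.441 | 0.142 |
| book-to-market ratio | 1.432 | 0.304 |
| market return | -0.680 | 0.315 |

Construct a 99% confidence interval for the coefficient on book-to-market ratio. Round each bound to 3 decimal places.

(0.611, 2.253)

Read off: b = 1.432, SE = 0.304 for book-to-market ratio.
df = n − k − 1 = 45 − 3 − 1 = 41.
t* = t_{0.005, 41} = 2.701181.
Margin = t* × SE = 2.701181 × 0.304 = 0.82116.
CI: 1.432 ± 0.82116 → (0.611, 2.253).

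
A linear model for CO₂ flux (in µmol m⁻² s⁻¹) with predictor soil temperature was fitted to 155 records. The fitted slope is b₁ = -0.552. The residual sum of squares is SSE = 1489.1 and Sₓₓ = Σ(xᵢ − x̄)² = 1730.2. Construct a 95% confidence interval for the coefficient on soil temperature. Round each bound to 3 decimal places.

MSE = SSE/(n − 2) = 1489.1/153 = 9.73268.
SE(b₁) = √(MSE/Sₓₓ) = √(9.73268/1730.2) = 0.0750012.
df = n − 2 = 153.
t* = t_{0.025, 153} = 1.97559.
Margin = t* × SE = 1.97559 × 0.0750012 = 0.14817.
CI: -0.552 ± 0.14817 → (-0.700, -0.404).
With 95% confidence, each one-unit increase in soil temperature is associated with a change of between -0.700 and -0.404 µmol m⁻² s⁻¹ in CO₂ flux.

(-0.700, -0.404)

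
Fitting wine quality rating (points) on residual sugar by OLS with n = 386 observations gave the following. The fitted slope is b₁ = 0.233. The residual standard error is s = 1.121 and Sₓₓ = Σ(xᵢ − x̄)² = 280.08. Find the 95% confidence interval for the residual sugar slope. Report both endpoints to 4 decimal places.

(0.1013, 0.3647)

SE(b₁) = s/√Sₓₓ = 1.121/√280.08 = 0.066983.
df = n − 2 = 384.
t* = t_{0.025, 384} = 1.966161.
Margin = t* × SE = 1.966161 × 0.066983 = 0.131699.
CI: 0.233 ± 0.131699 → (0.1013, 0.3647).
With 95% confidence, each one-unit increase in residual sugar is associated with a change of between 0.1013 and 0.3647 points in wine quality rating.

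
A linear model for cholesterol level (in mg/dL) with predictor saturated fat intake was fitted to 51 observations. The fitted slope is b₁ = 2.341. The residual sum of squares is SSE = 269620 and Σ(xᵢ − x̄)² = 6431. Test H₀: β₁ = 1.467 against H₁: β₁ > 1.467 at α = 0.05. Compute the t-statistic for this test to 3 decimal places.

MSE = SSE/(n − 2) = 269620/49 = 5502.45.
SE(b₁) = √(MSE/Sₓₓ) = √(5502.45/6431) = 0.924994.
t = (2.341 − 1.467) / 0.924994 = 0.945.
df = n − 2 = 49.
One-sided p ≈ 0.1747, which is ≥ 0.05, so fail to reject H₀.
The data do not give significant evidence that the true slope on saturated fat intake exceeds 1.467 mg/dL per unit.

t = 0.945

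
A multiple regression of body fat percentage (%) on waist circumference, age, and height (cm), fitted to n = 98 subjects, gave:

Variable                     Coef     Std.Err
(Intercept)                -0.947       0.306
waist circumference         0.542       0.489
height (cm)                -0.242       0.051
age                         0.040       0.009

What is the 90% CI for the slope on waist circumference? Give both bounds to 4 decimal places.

Read off: b = 0.542, SE = 0.489 for waist circumference.
df = n − k − 1 = 98 − 3 − 1 = 94.
t* = t_{0.05, 94} = 1.661226.
Margin = t* × SE = 1.661226 × 0.489 = 0.812339.
CI: 0.542 ± 0.812339 → (-0.2703, 1.3543).

(-0.2703, 1.3543)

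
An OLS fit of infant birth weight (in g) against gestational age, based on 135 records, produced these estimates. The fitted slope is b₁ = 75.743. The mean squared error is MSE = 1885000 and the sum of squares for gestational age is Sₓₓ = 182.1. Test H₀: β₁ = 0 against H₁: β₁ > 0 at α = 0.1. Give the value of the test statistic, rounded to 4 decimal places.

t = 0.7445

SE(b₁) = √(MSE/Sₓₓ) = √(1.885e+06/182.1) = 101.742.
t = 75.743 / 101.742 = 0.7445.
df = n − 2 = 133.
One-sided p ≈ 0.2290, which is ≥ 0.1, so fail to reject H₀.
The data do not give significant evidence that the true slope on gestational age is positive.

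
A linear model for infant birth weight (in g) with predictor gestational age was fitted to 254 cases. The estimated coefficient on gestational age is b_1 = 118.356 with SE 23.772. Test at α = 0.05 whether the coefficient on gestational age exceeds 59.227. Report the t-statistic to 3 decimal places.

t = 2.487

H₀: β₁ = 59.227 vs H₁: β₁ > 59.227.
t = (b_1 − β₁⁰)/SE = (118.356 − 59.227) / 23.772 = 2.487.
df = n − 2 = 254 − 2 = 252.
One-sided p ≈ 0.0068, which is < 0.05, so reject H₀.
There is evidence that the true slope on gestational age exceeds 59.227 g per unit.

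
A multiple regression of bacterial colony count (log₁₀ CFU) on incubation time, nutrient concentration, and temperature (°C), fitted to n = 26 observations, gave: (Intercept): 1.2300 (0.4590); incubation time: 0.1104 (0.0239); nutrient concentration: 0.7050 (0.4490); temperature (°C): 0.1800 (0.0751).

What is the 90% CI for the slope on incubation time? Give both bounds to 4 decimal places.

Read off: b = 0.1104, SE = 0.0239 for incubation time.
df = n − k − 1 = 26 − 3 − 1 = 22.
t* = t_{0.05, 22} = 1.717144.
Margin = t* × SE = 1.717144 × 0.0239 = 0.041040.
CI: 0.1104 ± 0.041040 → (0.0694, 0.1514).

(0.0694, 0.1514)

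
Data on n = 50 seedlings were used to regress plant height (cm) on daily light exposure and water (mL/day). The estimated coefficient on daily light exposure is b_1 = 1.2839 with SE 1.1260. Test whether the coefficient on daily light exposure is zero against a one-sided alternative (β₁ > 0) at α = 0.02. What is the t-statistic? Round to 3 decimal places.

t = 1.140

H₀: β₁ = 0 vs H₁: β₁ > 0.
t = (b_1 − β₁⁰)/SE = 1.2839 / 1.1260 = 1.140.
df = n − k − 1 = 50 − 2 − 1 = 47.
One-sided p ≈ 0.1300, which is ≥ 0.02, so fail to reject H₀.
The data do not give significant evidence that the true slope on daily light exposure is positive, holding the other predictors fixed.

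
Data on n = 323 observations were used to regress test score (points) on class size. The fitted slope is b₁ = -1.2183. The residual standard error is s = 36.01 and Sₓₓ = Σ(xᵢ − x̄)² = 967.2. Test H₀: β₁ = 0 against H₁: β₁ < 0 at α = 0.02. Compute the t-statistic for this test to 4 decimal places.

SE(b₁) = s/√Sₓₓ = 36.01/√967.2 = 1.15788.
t = -1.2183 / 1.15788 = -1.0522.
df = n − 2 = 321.
One-sided p ≈ 0.1468, which is ≥ 0.02, so fail to reject H₀.
The data do not give significant evidence that the true slope on class size is negative.

t = -1.0522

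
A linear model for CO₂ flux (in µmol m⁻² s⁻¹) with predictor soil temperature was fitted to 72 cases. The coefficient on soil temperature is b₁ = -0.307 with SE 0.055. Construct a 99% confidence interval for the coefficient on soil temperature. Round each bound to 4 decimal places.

(-0.4526, -0.1614)

df = n − 2 = 72 − 2 = 70.
t* = t_{0.005, 70} = 2.647905.
Margin = t* × SE = 2.647905 × 0.055 = 0.145635.
CI: -0.307 ± 0.145635 → (-0.4526, -0.1614).
With 99% confidence, each one-unit increase in soil temperature is associated with a change of between -0.4526 and -0.1614 µmol m⁻² s⁻¹ in CO₂ flux.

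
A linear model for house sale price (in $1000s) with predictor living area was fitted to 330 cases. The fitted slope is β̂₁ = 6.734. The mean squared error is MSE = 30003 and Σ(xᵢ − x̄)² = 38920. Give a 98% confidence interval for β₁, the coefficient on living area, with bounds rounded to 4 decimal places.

(4.6814, 8.7866)

SE(β̂₁) = √(MSE/Sₓₓ) = √(30003/38920) = 0.878003.
df = n − 2 = 328.
t* = t_{0.01, 328} = 2.33777.
Margin = t* × SE = 2.33777 × 0.878003 = 2.052569.
CI: 6.734 ± 2.052569 → (4.6814, 8.7866).
With 98% confidence, each one-unit increase in living area is associated with a change of between 4.6814 and 8.7866 $1000s in house sale price.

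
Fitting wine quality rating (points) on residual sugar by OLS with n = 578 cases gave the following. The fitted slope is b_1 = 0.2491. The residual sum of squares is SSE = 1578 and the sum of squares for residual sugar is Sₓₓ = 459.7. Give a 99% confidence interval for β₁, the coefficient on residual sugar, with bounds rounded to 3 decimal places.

MSE = SSE/(n − 2) = 1578/576 = 2.73958.
SE(b_1) = √(MSE/Sₓₓ) = √(2.73958/459.7) = 0.0771978.
df = n − 2 = 576.
t* = t_{0.005, 576} = 2.584392.
Margin = t* × SE = 2.584392 × 0.0771978 = 0.19951.
CI: 0.2491 ± 0.19951 → (0.050, 0.449).
With 99% confidence, each one-unit increase in residual sugar is associated with a change of between 0.050 and 0.449 points in wine quality rating.

(0.050, 0.449)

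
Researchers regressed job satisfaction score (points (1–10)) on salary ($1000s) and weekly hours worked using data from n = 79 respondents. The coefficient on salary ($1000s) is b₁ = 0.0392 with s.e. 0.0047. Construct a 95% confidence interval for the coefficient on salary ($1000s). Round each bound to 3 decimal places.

(0.030, 0.049)

df = n − k − 1 = 79 − 2 − 1 = 76.
t* = t_{0.025, 76} = 1.991673.
Margin = t* × SE = 1.991673 × 0.0047 = 0.00936.
CI: 0.0392 ± 0.00936 → (0.030, 0.049).
With 95% confidence, each one-unit increase in salary ($1000s) is associated with a change of between 0.030 and 0.049 points (1–10) in job satisfaction score, holding the other predictors fixed.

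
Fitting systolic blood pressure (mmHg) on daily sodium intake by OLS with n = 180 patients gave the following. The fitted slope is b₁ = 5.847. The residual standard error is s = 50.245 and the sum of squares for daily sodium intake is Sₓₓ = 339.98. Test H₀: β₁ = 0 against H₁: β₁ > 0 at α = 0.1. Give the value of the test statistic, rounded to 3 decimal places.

SE(b₁) = s/√Sₓₓ = 50.245/√339.98 = 2.725.
t = 5.847 / 2.725 = 2.146.
df = n − 2 = 178.
One-sided p ≈ 0.0166, which is < 0.1, so reject H₀.
There is evidence that the true slope on daily sodium intake is positive.

t = 2.146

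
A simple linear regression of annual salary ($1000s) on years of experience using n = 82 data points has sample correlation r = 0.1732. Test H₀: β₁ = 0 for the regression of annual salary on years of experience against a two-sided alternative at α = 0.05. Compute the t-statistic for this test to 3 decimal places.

t = r·√(n − 2)/√(1 − r²) = 0.1732·√80/√0.970002 = 1.573.
df = n − 2 = 80.
Two-sided p ≈ 0.1197, which is ≥ 0.05, so fail to reject H₀.
The data do not give significant evidence of a linear association between years of experience and annual salary.

t = 1.573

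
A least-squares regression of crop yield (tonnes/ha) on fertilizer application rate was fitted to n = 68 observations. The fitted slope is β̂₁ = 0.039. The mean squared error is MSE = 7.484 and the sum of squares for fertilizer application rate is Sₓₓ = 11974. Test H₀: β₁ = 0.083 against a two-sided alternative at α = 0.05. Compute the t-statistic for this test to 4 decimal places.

SE(β̂₁) = √(MSE/Sₓₓ) = √(7.484/11974) = 0.0250004.
t = (0.039 − 0.083) / 0.0250004 = -1.7600.
df = n − 2 = 66.
Two-sided p ≈ 0.0830, which is ≥ 0.05, so fail to reject H₀.
The data are consistent with a true slope of 0.083 tonnes/ha per unit of fertilizer application rate.

t = -1.7600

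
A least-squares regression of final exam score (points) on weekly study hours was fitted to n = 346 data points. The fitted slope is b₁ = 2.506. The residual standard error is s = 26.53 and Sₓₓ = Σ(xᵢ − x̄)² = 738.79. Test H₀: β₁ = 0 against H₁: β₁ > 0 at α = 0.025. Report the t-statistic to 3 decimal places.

t = 2.567

SE(b₁) = s/√Sₓₓ = 26.53/√738.79 = 0.976061.
t = 2.506 / 0.976061 = 2.567.
df = n − 2 = 344.
One-sided p ≈ 0.0053, which is < 0.025, so reject H₀.
There is evidence that the true slope on weekly study hours is positive.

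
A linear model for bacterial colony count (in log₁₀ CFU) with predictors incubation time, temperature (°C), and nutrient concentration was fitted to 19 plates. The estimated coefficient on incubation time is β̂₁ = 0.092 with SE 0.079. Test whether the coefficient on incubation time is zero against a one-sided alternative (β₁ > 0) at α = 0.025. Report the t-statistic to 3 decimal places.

H₀: β₁ = 0 vs H₁: β₁ > 0.
t = (β̂₁ − β₁⁰)/SE = 0.092 / 0.079 = 1.165.
df = n − k − 1 = 19 − 3 − 1 = 15.
One-sided p ≈ 0.1312, which is ≥ 0.025, so fail to reject H₀.
The data do not give significant evidence that the true slope on incubation time is positive, holding the other predictors fixed.

t = 1.165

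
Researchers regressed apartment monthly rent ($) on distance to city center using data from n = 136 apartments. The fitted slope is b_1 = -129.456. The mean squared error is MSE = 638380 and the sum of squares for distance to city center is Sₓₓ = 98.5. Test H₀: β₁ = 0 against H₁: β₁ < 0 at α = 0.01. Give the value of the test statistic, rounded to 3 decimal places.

t = -1.608

SE(b_1) = √(MSE/Sₓₓ) = √(638380/98.5) = 80.5048.
t = -129.456 / 80.5048 = -1.608.
df = n − 2 = 134.
One-sided p ≈ 0.0551, which is ≥ 0.01, so fail to reject H₀.
The data do not give significant evidence that the true slope on distance to city center is negative.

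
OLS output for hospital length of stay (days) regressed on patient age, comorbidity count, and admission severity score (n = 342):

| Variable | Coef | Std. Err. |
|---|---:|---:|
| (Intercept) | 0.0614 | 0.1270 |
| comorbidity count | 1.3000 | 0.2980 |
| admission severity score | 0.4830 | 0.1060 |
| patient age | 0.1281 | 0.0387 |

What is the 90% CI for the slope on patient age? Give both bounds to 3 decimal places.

Read off: b = 0.1281, SE = 0.0387 for patient age.
df = n − k − 1 = 342 − 3 − 1 = 338.
t* = t_{0.05, 338} = 1.649374.
Margin = t* × SE = 1.649374 × 0.0387 = 0.06383.
CI: 0.1281 ± 0.06383 → (0.064, 0.192).

(0.064, 0.192)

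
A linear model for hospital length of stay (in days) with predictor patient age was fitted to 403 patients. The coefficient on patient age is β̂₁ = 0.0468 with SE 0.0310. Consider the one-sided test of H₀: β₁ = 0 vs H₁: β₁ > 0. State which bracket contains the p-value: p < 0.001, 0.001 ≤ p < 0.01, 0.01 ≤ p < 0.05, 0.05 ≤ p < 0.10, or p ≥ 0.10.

0.05 ≤ p < 0.10

t = 0.0468 / 0.0310 = 1.510.
df = n − 2 = 403 − 2 = 401.
One-sided p = P(T_{401} > t) ≈ 0.0660.
So 0.05 ≤ p < 0.10.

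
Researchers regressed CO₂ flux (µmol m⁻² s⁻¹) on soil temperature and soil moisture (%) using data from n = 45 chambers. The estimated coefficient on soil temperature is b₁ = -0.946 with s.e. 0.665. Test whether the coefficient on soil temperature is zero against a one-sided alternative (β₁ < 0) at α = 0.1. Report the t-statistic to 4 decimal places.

t = -1.4226

H₀: β₁ = 0 vs H₁: β₁ < 0.
t = (b₁ − β₁⁰)/SE = -0.946 / 0.665 = -1.4226.
df = n − k − 1 = 45 − 2 − 1 = 42.
One-sided p ≈ 0.0811, which is < 0.1, so reject H₀.
There is evidence that the true slope on soil temperature is negative, holding the other predictors fixed.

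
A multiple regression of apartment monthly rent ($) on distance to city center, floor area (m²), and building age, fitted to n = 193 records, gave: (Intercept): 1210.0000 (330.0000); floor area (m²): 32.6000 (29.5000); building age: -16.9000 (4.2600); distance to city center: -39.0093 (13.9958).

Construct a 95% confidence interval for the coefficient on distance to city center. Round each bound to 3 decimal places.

(-66.617, -11.401)

Read off: b = -39.0093, SE = 13.9958 for distance to city center.
df = n − k − 1 = 193 − 3 − 1 = 189.
t* = t_{0.025, 189} = 1.972595.
Margin = t* × SE = 1.972595 × 13.9958 = 27.60805.
CI: -39.0093 ± 27.60805 → (-66.617, -11.401).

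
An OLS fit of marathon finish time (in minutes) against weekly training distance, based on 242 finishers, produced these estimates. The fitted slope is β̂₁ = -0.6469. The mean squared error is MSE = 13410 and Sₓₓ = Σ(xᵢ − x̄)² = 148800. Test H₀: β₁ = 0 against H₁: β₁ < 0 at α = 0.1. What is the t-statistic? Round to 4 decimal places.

t = -2.1549

SE(β̂₁) = √(MSE/Sₓₓ) = √(13410/148800) = 0.300202.
t = -0.6469 / 0.300202 = -2.1549.
df = n − 2 = 240.
One-sided p ≈ 0.0161, which is < 0.1, so reject H₀.
There is evidence that the true slope on weekly training distance is negative.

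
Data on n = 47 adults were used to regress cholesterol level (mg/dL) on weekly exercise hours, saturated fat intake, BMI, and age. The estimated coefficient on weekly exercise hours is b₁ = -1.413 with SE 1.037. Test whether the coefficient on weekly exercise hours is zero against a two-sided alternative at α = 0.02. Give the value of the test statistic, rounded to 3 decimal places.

t = -1.363

H₀: β₁ = 0 vs H₁: β₁ ≠ 0.
t = (b₁ − β₁⁰)/SE = -1.413 / 1.037 = -1.363.
df = n − k − 1 = 47 − 4 − 1 = 42.
Two-sided p ≈ 0.1803, which is ≥ 0.02, so fail to reject H₀.
The data do not give significant evidence of an association between weekly exercise hours and cholesterol level, after adjusting for the other predictors.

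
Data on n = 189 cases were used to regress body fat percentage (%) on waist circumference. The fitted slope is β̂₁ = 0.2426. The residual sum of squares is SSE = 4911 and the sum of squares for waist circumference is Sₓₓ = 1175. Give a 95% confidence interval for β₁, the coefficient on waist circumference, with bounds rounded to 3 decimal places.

(-0.052, 0.538)

MSE = SSE/(n − 2) = 4911/187 = 26.262.
SE(β̂₁) = √(MSE/Sₓₓ) = √(26.262/1175) = 0.149501.
df = n − 2 = 187.
t* = t_{0.025, 187} = 1.972731.
Margin = t* × SE = 1.972731 × 0.149501 = 0.29493.
CI: 0.2426 ± 0.29493 → (-0.052, 0.538).
With 95% confidence, each one-unit increase in waist circumference is associated with a change of between -0.052 and 0.538 % in body fat percentage.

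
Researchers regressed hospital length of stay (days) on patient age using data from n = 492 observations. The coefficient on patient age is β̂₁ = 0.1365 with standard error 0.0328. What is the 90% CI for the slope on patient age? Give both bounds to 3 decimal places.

(0.082, 0.191)

df = n − 2 = 492 − 2 = 490.
t* = t_{0.05, 490} = 1.647969.
Margin = t* × SE = 1.647969 × 0.0328 = 0.05405.
CI: 0.1365 ± 0.05405 → (0.082, 0.191).
With 90% confidence, each one-unit increase in patient age is associated with a change of between 0.082 and 0.191 days in hospital length of stay.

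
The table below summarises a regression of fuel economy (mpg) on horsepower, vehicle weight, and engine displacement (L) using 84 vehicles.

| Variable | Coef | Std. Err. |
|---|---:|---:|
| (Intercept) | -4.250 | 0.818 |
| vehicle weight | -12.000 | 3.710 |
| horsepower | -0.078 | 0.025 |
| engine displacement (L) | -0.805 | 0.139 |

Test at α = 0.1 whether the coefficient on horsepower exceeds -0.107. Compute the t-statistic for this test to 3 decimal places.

t = 1.160

Read off: b = -0.078, SE = 0.025 for horsepower.
H₀: β₁ = -0.107 vs H₁: β₁ > -0.107.
t = (-0.078 − (-0.107)) / 0.025 = 1.160.
df = n − k − 1 = 84 − 3 − 1 = 80.
One-sided p ≈ 0.1247, which is ≥ 0.1, so fail to reject H₀.
The data do not give significant evidence that the true slope on horsepower exceeds -0.107 mpg per unit, holding the other predictors fixed.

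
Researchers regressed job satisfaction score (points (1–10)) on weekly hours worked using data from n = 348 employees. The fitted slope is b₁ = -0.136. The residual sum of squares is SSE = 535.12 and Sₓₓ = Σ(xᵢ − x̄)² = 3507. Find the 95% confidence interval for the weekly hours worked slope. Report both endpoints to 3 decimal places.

MSE = SSE/(n − 2) = 535.12/346 = 1.54659.
SE(b₁) = √(MSE/Sₓₓ) = √(1.54659/3507) = 0.021.
df = n − 2 = 346.
t* = t_{0.025, 346} = 1.966844.
Margin = t* × SE = 1.966844 × 0.021 = 0.04130.
CI: -0.136 ± 0.04130 → (-0.177, -0.095).
With 95% confidence, each one-unit increase in weekly hours worked is associated with a change of between -0.177 and -0.095 points (1–10) in job satisfaction score.

(-0.177, -0.095)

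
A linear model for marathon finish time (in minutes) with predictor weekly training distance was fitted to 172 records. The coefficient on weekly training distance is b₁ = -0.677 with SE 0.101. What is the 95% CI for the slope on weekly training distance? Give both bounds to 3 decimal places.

(-0.876, -0.478)

df = n − 2 = 172 − 2 = 170.
t* = t_{0.025, 170} = 1.974017.
Margin = t* × SE = 1.974017 × 0.101 = 0.19938.
CI: -0.677 ± 0.19938 → (-0.876, -0.478).
With 95% confidence, each one-unit increase in weekly training distance is associated with a change of between -0.876 and -0.478 minutes in marathon finish time.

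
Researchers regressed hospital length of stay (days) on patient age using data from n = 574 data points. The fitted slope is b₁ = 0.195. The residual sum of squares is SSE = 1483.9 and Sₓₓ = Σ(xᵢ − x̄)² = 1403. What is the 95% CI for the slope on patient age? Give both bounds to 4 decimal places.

MSE = SSE/(n − 2) = 1483.9/572 = 2.59423.
SE(b₁) = √(MSE/Sₓₓ) = √(2.59423/1403) = 0.0430007.
df = n − 2 = 572.
t* = t_{0.025, 572} = 1.96412.
Margin = t* × SE = 1.96412 × 0.0430007 = 0.084459.
CI: 0.195 ± 0.084459 → (0.1105, 0.2795).
With 95% confidence, each one-unit increase in patient age is associated with a change of between 0.1105 and 0.2795 days in hospital length of stay.

(0.1105, 0.2795)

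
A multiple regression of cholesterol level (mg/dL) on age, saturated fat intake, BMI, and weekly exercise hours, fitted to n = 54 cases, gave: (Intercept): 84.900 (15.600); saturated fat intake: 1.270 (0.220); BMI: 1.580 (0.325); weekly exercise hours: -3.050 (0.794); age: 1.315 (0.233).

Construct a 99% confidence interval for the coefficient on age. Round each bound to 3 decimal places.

(0.691, 1.939)

Read off: b = 1.315, SE = 0.233 for age.
df = n − k − 1 = 54 − 4 − 1 = 49.
t* = t_{0.005, 49} = 2.679952.
Margin = t* × SE = 2.679952 × 0.233 = 0.62443.
CI: 1.315 ± 0.62443 → (0.691, 1.939).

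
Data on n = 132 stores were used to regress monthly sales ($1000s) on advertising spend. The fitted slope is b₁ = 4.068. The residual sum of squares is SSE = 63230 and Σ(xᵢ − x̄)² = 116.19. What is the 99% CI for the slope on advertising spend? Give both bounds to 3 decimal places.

(-1.281, 9.417)

MSE = SSE/(n − 2) = 63230/130 = 486.385.
SE(b₁) = √(MSE/Sₓₓ) = √(486.385/116.19) = 2.046.
df = n − 2 = 130.
t* = t_{0.005, 130} = 2.614177.
Margin = t* × SE = 2.614177 × 2.046 = 5.34861.
CI: 4.068 ± 5.34861 → (-1.281, 9.417).
With 99% confidence, each one-unit increase in advertising spend is associated with a change of between -1.281 and 9.417 $1000s in monthly sales.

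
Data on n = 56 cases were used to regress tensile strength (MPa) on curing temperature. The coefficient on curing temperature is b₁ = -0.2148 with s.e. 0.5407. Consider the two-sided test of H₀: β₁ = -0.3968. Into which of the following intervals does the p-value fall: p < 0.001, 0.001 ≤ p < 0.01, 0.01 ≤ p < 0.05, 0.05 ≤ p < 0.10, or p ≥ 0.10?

t = (-0.2148 − (-0.3968)) / 0.5407 = 0.337.
df = n − 2 = 56 − 2 = 54.
Two-sided p = 2·P(T_{54} > |t|) ≈ 0.7377.
So p ≥ 0.10.

p ≥ 0.10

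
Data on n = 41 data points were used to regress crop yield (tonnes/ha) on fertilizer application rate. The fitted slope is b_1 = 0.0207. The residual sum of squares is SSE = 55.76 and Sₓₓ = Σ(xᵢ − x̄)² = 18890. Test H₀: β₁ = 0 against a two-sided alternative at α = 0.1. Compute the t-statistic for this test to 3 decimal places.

t = 2.379

MSE = SSE/(n − 2) = 55.76/39 = 1.42974.
SE(b_1) = √(MSE/Sₓₓ) = √(1.42974/18890) = 0.00869988.
t = 0.0207 / 0.00869988 = 2.379.
df = n − 2 = 39.
Two-sided p ≈ 0.0223, which is < 0.1, so reject H₀.
There is evidence that fertilizer application rate is associated with crop yield.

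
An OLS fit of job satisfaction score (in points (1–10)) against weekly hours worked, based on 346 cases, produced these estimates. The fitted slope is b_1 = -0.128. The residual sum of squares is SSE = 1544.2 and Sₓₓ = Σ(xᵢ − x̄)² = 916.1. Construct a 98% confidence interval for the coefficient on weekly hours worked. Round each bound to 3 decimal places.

(-0.292, 0.036)

MSE = SSE/(n − 2) = 1544.2/344 = 4.48895.
SE(b_1) = √(MSE/Sₓₓ) = √(4.48895/916.1) = 0.0700005.
df = n − 2 = 344.
t* = t_{0.01, 344} = 2.337237.
Margin = t* × SE = 2.337237 × 0.0700005 = 0.16361.
CI: -0.128 ± 0.16361 → (-0.292, 0.036).
With 98% confidence, each one-unit increase in weekly hours worked is associated with a change of between -0.292 and 0.036 points (1–10) in job satisfaction score.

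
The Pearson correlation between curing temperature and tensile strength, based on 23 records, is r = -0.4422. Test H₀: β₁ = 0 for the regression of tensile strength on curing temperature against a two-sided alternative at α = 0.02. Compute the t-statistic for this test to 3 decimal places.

t = -2.259

t = r·√(n − 2)/√(1 − r²) = -0.4422·√21/√0.804459 = -2.259.
df = n − 2 = 21.
Two-sided p ≈ 0.0346, which is ≥ 0.02, so fail to reject H₀.
The data do not give significant evidence of a linear association between curing temperature and tensile strength.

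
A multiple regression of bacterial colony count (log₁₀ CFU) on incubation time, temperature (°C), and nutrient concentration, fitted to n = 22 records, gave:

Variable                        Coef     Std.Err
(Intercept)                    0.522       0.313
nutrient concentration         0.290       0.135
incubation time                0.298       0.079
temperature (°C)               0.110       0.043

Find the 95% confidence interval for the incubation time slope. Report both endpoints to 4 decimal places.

Read off: b = 0.298, SE = 0.079 for incubation time.
df = n − k − 1 = 22 − 3 − 1 = 18.
t* = t_{0.025, 18} = 2.100922.
Margin = t* × SE = 2.100922 × 0.079 = 0.165973.
CI: 0.298 ± 0.165973 → (0.1320, 0.4640).

(0.1320, 0.4640)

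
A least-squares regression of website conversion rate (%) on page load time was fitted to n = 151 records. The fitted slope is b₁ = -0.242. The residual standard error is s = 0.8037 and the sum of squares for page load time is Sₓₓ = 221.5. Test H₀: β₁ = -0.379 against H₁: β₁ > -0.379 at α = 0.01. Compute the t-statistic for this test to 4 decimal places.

t = 2.5370

SE(b₁) = s/√Sₓₓ = 0.8037/√221.5 = 0.0540017.
t = (-0.242 − (-0.379)) / 0.0540017 = 2.5370.
df = n − 2 = 149.
One-sided p ≈ 0.0061, which is < 0.01, so reject H₀.
There is evidence that the true slope on page load time exceeds -0.379 % per unit.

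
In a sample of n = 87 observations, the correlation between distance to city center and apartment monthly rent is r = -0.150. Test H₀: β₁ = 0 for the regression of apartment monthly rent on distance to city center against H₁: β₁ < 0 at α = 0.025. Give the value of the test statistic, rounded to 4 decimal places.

t = -1.3988

t = r·√(n − 2)/√(1 − r²) = -0.150·√85/√0.9775 = -1.3988.
df = n − 2 = 85.
One-sided p ≈ 0.0828, which is ≥ 0.025, so fail to reject H₀.
The data do not give significant evidence of a linear association between distance to city center and apartment monthly rent.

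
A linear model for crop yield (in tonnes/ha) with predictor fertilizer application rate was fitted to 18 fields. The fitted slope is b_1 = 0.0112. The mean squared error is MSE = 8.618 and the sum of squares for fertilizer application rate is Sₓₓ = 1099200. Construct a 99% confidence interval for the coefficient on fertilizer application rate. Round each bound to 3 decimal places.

(0.003, 0.019)

SE(b_1) = √(MSE/Sₓₓ) = √(8.618/1099200) = 0.00280004.
df = n − 2 = 16.
t* = t_{0.005, 16} = 2.920782.
Margin = t* × SE = 2.920782 × 0.00280004 = 0.00818.
CI: 0.0112 ± 0.00818 → (0.003, 0.019).
With 99% confidence, each one-unit increase in fertilizer application rate is associated with a change of between 0.003 and 0.019 tonnes/ha in crop yield.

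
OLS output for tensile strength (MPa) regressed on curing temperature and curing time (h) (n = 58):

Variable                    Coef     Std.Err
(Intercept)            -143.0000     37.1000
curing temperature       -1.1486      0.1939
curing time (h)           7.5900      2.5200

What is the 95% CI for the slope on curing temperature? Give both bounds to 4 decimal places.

Read off: b = -1.1486, SE = 0.1939 for curing temperature.
df = n − k − 1 = 58 − 2 − 1 = 55.
t* = t_{0.025, 55} = 2.004045.
Margin = t* × SE = 2.004045 × 0.1939 = 0.388584.
CI: -1.1486 ± 0.388584 → (-1.5372, -0.7600).

(-1.5372, -0.7600)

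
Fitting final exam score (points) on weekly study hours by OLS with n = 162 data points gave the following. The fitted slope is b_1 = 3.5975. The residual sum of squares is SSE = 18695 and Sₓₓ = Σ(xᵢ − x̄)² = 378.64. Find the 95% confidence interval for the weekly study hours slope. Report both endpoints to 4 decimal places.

(2.5004, 4.6946)

MSE = SSE/(n − 2) = 18695/160 = 116.844.
SE(b_1) = √(MSE/Sₓₓ) = √(116.844/378.64) = 0.555507.
df = n − 2 = 160.
t* = t_{0.025, 160} = 1.974902.
Margin = t* × SE = 1.974902 × 0.555507 = 1.097072.
CI: 3.5975 ± 1.097072 → (2.5004, 4.6946).
With 95% confidence, each one-unit increase in weekly study hours is associated with a change of between 2.5004 and 4.6946 points in final exam score.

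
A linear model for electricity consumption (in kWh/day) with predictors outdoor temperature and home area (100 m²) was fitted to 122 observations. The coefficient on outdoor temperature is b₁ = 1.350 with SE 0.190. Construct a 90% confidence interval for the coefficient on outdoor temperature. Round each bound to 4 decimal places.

df = n − k − 1 = 122 − 2 − 1 = 119.
t* = t_{0.05, 119} = 1.657759.
Margin = t* × SE = 1.657759 × 0.190 = 0.314974.
CI: 1.350 ± 0.314974 → (1.0350, 1.6650).
With 90% confidence, each one-unit increase in outdoor temperature is associated with a change of between 1.0350 and 1.6650 kWh/day in electricity consumption, holding the other predictors fixed.

(1.0350, 1.6650)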